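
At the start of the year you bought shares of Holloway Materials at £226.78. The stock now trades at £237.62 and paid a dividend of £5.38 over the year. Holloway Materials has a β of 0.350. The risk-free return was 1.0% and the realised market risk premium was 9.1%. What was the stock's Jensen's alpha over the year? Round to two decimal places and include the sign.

Realised HPR = (P1 + D1 − P0) / P0 = (237.62 + 5.38 − 226.78) / 226.78 = 16.22 / 226.78 = 7.1523%
CAPM required = R_f + β·MRP = 1.0% + 0.350 × 9.1% = 4.1850%
α = realised − required = 7.1523% − 4.1850% = +2.97%

+2.97%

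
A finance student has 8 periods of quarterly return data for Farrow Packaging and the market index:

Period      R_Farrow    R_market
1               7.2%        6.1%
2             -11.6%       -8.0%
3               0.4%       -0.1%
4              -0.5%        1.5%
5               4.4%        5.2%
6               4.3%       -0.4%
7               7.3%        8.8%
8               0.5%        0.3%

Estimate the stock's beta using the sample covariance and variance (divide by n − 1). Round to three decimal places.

1.084

Mean R_i = (7.2 − 11.6 + 0.4 − 0.5 + 4.4 + 4.3 + 7.3 + 0.5) / 8 = 1.5000%
Mean R_m = (6.1 − 8.0 − 0.1 + 1.5 + 5.2 − 0.4 + 8.8 + 0.3) / 8 = 1.6750%
Σ(R_i − R̄_i)(R_m − R̄_m) = 201.3800  ⇒  Cov = 201.3800 / 7 = 28.7686
Σ(R_m − R̄_m)² = 185.7550  ⇒  Var(R_m) = 185.7550 / 7 = 26.5364
β = Cov / Var(R_m) = 28.7686 / 26.5364 = 1.0841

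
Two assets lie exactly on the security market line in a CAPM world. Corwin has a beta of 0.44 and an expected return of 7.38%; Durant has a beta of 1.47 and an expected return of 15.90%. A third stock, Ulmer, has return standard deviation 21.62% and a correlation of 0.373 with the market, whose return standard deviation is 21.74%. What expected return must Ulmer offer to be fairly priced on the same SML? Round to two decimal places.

MRP = (15.90% − 7.38%) / (1.47 − 0.44) = 8.2718%
R_f = 7.38% − 0.44 × 8.2718% = 3.7404%
β_Ulmer = ρ·σ_i/σ_m = 0.373 × 21.62 / 21.74 = 0.3709
E(R_Ulmer) = R_f + β × MRP = 3.7404% + 0.3709 × 8.2718% = 6.81%

6.81%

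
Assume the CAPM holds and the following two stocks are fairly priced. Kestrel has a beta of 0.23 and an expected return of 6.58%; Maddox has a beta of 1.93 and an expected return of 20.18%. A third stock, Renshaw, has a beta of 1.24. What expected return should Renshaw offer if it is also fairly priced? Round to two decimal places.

MRP (SML slope) = (20.18% − 6.58%) / (1.93 − 0.23) = 13.60% / 1.70 = 8.0000%
R_f (intercept) = 6.58% − 0.23 × 8.0000% = 4.7400%
E(R_Renshaw) = R_f + β × MRP = 4.7400% + 1.24 × 8.0000% = 14.66%

14.66%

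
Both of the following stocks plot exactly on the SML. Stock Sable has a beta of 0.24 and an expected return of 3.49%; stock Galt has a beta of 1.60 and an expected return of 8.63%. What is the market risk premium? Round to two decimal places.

3.78%

Both satisfy E(R) = R_f + β·MRP, so the slope of the SML is
MRP = (8.63% − 3.49%) / (1.60 − 0.24) = 5.14% / 1.36 = 3.7794%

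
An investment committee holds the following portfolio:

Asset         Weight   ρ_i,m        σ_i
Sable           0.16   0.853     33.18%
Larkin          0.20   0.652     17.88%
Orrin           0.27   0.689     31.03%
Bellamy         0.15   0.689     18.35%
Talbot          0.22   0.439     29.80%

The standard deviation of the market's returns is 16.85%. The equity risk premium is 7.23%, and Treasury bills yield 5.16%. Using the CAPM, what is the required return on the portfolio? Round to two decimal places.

12.63%

β_Sable = 0.853 × 33.18% / 16.85% = 1.6797
β_Larkin = 0.652 × 17.88% / 16.85% = 0.6919
β_Orrin = 0.689 × 31.03% / 16.85% = 1.2688
β_Bellamy = 0.689 × 18.35% / 16.85% = 0.7503
β_Talbot = 0.439 × 29.80% / 16.85% = 0.7764
β_P = Σ w_i β_i = 0.16×1.6797 + 0.20×0.6919 + 0.27×1.2688 + 0.15×0.7503 + 0.22×0.7764 = 1.0331
E(R_P) = R_f + β_P × MRP = 5.16% + 1.0331 × 7.23% = 12.63%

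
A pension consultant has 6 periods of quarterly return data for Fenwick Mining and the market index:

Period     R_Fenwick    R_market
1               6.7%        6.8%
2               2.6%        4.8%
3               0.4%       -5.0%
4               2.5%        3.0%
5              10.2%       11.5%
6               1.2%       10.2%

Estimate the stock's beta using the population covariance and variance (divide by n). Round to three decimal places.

Mean R_i = (6.7 + 2.6 + 0.4 + 2.5 + 10.2 + 1.2) / 6 = 3.9333%
Mean R_m = (6.8 + 4.8 − 5.0 + 3.0 + 11.5 + 10.2) / 6 = 5.2167%
Σ(R_i − R̄_i)(R_m − R̄_m) = 69.9667  ⇒  Cov = 69.9667 / 6 = 11.6611
Σ(R_m − R̄_m)² = 176.2883  ⇒  Var(R_m) = 176.2883 / 6 = 29.3814
β = Cov / Var(R_m) = 11.6611 / 29.3814 = 0.3969

0.397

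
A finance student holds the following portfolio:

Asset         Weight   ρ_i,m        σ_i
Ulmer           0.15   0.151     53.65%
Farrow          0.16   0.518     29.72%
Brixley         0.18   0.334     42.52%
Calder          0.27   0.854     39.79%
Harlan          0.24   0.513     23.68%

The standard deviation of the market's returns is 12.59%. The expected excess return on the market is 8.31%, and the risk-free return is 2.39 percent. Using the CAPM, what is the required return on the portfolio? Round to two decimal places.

β_Ulmer = 0.151 × 53.65% / 12.59% = 0.6435
β_Farrow = 0.518 × 29.72% / 12.59% = 1.2228
β_Brixley = 0.334 × 42.52% / 12.59% = 1.1280
β_Calder = 0.854 × 39.79% / 12.59% = 2.6990
β_Harlan = 0.513 × 23.68% / 12.59% = 0.9649
β_P = Σ w_i β_i = 0.15×0.6435 + 0.16×1.2228 + 0.18×1.1280 + 0.27×2.6990 + 0.24×0.9649 = 1.4555
E(R_P) = R_f + β_P × MRP = 2.39% + 1.4555 × 8.31% = 14.49%

14.49%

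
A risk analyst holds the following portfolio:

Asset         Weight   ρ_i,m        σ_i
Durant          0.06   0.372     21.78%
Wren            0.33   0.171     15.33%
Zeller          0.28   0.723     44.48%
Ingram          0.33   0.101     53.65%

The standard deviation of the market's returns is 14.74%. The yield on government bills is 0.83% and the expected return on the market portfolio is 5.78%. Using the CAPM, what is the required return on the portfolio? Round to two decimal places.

β_Durant = 0.372 × 21.78% / 14.74% = 0.5497
β_Wren = 0.171 × 15.33% / 14.74% = 0.1778
β_Zeller = 0.723 × 44.48% / 14.74% = 2.1818
β_Ingram = 0.101 × 53.65% / 14.74% = 0.3676
β_P = Σ w_i β_i = 0.06×0.5497 + 0.33×0.1778 + 0.28×2.1818 + 0.33×0.3676 = 0.8239
MRP = 5.78% − 0.83% = 4.95%
E(R_P) = R_f + β_P × MRP = 0.83% + 0.8239 × 4.95% = 4.91%

4.91%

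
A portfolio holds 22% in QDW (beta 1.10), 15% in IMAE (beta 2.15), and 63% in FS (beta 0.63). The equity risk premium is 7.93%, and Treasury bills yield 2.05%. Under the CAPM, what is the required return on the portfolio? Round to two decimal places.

β_P = Σ w_i β_i = 0.22×1.10 + 0.15×2.15 + 0.63×0.63 = 0.9614
E(R_P) = R_f + β_P × MRP = 2.05% + 0.9614 × 7.93% = 9.67%

9.67%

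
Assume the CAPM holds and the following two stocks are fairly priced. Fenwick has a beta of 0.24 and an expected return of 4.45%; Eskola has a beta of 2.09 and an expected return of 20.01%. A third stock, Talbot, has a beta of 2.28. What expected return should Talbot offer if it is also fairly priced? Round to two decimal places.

MRP (SML slope) = (20.01% − 4.45%) / (2.09 − 0.24) = 15.56% / 1.85 = 8.4108%
R_f (intercept) = 4.45% − 0.24 × 8.4108% = 2.4314%
E(R_Talbot) = R_f + β × MRP = 2.4314% + 2.28 × 8.4108% = 21.61%

21.61%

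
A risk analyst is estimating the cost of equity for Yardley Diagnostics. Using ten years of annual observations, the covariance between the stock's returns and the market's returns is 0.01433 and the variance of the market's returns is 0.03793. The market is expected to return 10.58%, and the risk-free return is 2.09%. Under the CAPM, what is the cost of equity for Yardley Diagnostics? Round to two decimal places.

β = Cov(R_i, R_m) / Var(R_m) = 0.01433 / 0.03793 = 0.3778
MRP = 10.58% − 2.09% = 8.49%
E(R) = R_f + β × MRP = 2.09% + 0.3778 × 8.49% = 5.30%

5.30%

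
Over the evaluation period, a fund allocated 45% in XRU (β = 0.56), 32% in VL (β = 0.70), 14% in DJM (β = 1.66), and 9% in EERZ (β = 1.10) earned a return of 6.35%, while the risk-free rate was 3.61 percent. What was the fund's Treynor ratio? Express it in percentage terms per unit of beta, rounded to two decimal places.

3.39%

β_P = 0.45×0.56 + 0.32×0.70 + 0.14×1.66 + 0.09×1.10 = 0.8074
Treynor = (R_P − R_f) / β_P = (6.35% − 3.61%) / 0.8074 = 2.74% / 0.8074 = 3.39%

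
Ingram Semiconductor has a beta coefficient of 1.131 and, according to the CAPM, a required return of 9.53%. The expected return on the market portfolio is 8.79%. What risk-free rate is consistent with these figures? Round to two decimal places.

E(R) = R_f + β(E(R_m) − R_f) = R_f(1 − β) + β·E(R_m)
9.53% = R_f × (1 − 1.131) + 1.131 × 8.79%
9.53% = R_f × -0.131 + 9.94149%
R_f = (9.53% − 9.94149%) / -0.131 = 3.14%

3.14%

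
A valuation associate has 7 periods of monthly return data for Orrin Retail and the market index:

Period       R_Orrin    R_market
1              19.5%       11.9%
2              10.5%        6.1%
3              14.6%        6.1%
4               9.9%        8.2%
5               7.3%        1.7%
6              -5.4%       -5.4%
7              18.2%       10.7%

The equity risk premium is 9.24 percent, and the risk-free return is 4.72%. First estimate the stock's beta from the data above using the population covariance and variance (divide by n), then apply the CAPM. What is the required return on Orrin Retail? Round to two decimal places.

17.26%

Mean R_i = (19.5 + 10.5 + 14.6 + 9.9 + 7.3 − 5.4 + 18.2) / 7 = 10.6571%
Mean R_m = (11.9 + 6.1 + 6.1 + 8.2 + 1.7 − 5.4 + 10.7) / 7 = 5.6143%
Σ(R_i − R̄_i)(R_m − R̄_m) = 283.8243  ⇒  Cov = 283.8243 / 7 = 40.5463
Σ(R_m − R̄_m)² = 209.1686  ⇒  Var(R_m) = 209.1686 / 7 = 29.8812
β = Cov / Var(R_m) = 40.5463 / 29.8812 = 1.3569
E(R) = R_f + β × MRP = 4.72% + 1.3569 × 9.24% = 17.26%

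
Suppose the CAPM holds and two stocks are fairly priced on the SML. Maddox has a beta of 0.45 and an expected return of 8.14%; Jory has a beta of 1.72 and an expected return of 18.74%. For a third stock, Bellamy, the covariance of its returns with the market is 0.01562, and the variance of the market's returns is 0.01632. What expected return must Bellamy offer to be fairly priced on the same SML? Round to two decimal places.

MRP = (18.74% − 8.14%) / (1.72 − 0.45) = 8.3465%
R_f = 8.14% − 0.45 × 8.3465% = 4.3841%
β_Bellamy = Cov / Var(R_m) = 0.01562 / 0.01632 = 0.9571
E(R_Bellamy) = R_f + β × MRP = 4.3841% + 0.9571 × 8.3465% = 12.37%

12.37%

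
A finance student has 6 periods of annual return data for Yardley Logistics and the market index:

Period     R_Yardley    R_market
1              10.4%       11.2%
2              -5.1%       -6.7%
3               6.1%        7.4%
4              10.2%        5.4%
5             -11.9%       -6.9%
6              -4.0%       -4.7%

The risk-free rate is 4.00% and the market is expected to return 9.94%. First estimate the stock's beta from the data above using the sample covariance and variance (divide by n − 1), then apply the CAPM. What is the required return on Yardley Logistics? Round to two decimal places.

Mean R_i = (10.4 − 5.1 + 6.1 + 10.2 − 11.9 − 4.0) / 6 = 0.9500%
Mean R_m = (11.2 − 6.7 + 7.4 + 5.4 − 6.9 − 4.7) / 6 = 0.9500%
Σ(R_i − R̄_i)(R_m − R̄_m) = 346.3650  ⇒  Cov = 346.3650 / 5 = 69.2730
Σ(R_m − R̄_m)² = 318.5350  ⇒  Var(R_m) = 318.5350 / 5 = 63.7070
β = Cov / Var(R_m) = 69.2730 / 63.7070 = 1.0874
MRP = 9.94% − 4.00% = 5.94%
E(R) = R_f + β × MRP = 4.00% + 1.0874 × 5.94% = 10.46%

10.46%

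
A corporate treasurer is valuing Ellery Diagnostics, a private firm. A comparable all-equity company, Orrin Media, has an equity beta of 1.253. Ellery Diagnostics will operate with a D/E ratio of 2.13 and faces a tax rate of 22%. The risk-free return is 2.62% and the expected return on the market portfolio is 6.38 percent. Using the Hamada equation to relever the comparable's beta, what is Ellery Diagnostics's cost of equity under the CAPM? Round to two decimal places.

15.16%

β_L = β_U × [1 + (1 − t)(D/E)] = 1.253 × [1 + (1 − 0.22) × 2.13]
    = 1.253 × [1 + 0.78 × 2.13] = 1.253 × 2.6614 = 3.3347
MRP = 6.38% − 2.62% = 3.76%
E(R) = R_f + β_L × MRP = 2.62% + 3.3347 × 3.76% = 15.16%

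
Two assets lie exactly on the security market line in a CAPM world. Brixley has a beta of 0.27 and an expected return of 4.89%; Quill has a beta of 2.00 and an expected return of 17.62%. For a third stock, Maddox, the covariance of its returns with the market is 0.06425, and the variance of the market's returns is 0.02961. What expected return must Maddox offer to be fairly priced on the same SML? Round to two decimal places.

MRP = (17.62% − 4.89%) / (2.00 − 0.27) = 7.3584%
R_f = 4.89% − 0.27 × 7.3584% = 2.9032%
β_Maddox = Cov / Var(R_m) = 0.06425 / 0.02961 = 2.1699
E(R_Maddox) = R_f + β × MRP = 2.9032% + 2.1699 × 7.3584% = 18.87%

18.87%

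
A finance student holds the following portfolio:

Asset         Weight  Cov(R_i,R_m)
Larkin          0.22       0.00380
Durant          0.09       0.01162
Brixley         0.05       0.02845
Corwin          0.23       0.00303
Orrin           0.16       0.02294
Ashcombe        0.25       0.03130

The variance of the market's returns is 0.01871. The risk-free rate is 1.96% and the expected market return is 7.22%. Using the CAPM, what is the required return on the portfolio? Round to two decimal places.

6.32%

β_Larkin = 0.00380 / 0.01871 = 0.2031
β_Durant = 0.01162 / 0.01871 = 0.6211
β_Brixley = 0.02845 / 0.01871 = 1.5206
β_Corwin = 0.00303 / 0.01871 = 0.1619
β_Orrin = 0.02294 / 0.01871 = 1.2261
β_Ashcombe = 0.03130 / 0.01871 = 1.6729
β_P = Σ w_i β_i = 0.22×0.2031 + 0.09×0.6211 + 0.05×1.5206 + 0.23×0.1619 + 0.16×1.2261 + 0.25×1.6729 = 0.8282
MRP = 7.22% − 1.96% = 5.26%
E(R_P) = R_f + β_P × MRP = 1.96% + 0.8282 × 5.26% = 6.32%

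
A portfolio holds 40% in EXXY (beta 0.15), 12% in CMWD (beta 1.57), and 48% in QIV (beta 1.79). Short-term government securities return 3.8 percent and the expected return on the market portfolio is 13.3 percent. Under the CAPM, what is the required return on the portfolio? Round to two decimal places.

14.32%

β_P = Σ w_i β_i = 0.40×0.15 + 0.12×1.57 + 0.48×1.79 = 1.1076
MRP = 13.3% − 3.8% = 9.50%
E(R_P) = R_f + β_P × MRP = 3.8% + 1.1076 × 9.5% = 14.32%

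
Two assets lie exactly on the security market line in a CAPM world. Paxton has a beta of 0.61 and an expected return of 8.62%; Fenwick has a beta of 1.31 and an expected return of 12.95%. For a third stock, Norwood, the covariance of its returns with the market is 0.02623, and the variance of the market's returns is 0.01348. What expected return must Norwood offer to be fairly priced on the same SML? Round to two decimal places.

MRP = (12.95% − 8.62%) / (1.31 − 0.61) = 6.1857%
R_f = 8.62% − 0.61 × 6.1857% = 4.8467%
β_Norwood = Cov / Var(R_m) = 0.02623 / 0.01348 = 1.9458
E(R_Norwood) = R_f + β × MRP = 4.8467% + 1.9458 × 6.1857% = 16.88%

16.88%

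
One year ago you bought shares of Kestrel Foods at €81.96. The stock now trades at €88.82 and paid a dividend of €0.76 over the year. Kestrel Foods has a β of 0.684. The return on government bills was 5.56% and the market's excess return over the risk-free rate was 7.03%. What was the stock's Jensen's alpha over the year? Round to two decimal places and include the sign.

-1.07%

Realised HPR = (P1 + D1 − P0) / P0 = (88.82 + 0.76 − 81.96) / 81.96 = 7.62 / 81.96 = 9.2972%
CAPM required = R_f + β·MRP = 5.56% + 0.684 × 7.03% = 10.36852%
α = realised − required = 9.2972% − 10.36852% = -1.07%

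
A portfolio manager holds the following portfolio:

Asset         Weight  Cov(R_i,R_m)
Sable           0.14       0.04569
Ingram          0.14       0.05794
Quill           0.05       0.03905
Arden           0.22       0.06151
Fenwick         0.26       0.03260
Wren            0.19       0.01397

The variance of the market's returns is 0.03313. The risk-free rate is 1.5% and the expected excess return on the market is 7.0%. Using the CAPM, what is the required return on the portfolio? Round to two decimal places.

10.19%

β_Sable = 0.04569 / 0.03313 = 1.3791
β_Ingram = 0.05794 / 0.03313 = 1.7489
β_Quill = 0.03905 / 0.03313 = 1.1787
β_Arden = 0.06151 / 0.03313 = 1.8566
β_Fenwick = 0.03260 / 0.03313 = 0.9840
β_Wren = 0.01397 / 0.03313 = 0.4217
β_P = Σ w_i β_i = 0.14×1.3791 + 0.14×1.7489 + 0.05×1.1787 + 0.22×1.8566 + 0.26×0.9840 + 0.19×0.4217 = 1.2413
E(R_P) = R_f + β_P × MRP = 1.5% + 1.2413 × 7.0% = 10.19%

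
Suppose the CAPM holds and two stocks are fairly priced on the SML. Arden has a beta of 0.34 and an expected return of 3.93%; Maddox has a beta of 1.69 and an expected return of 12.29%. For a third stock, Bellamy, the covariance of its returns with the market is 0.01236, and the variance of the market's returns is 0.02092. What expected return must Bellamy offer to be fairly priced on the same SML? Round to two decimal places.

MRP = (12.29% − 3.93%) / (1.69 − 0.34) = 6.1926%
R_f = 3.93% − 0.34 × 6.1926% = 1.8245%
β_Bellamy = Cov / Var(R_m) = 0.01236 / 0.02092 = 0.5908
E(R_Bellamy) = R_f + β × MRP = 1.8245% + 0.5908 × 6.1926% = 5.48%

5.48%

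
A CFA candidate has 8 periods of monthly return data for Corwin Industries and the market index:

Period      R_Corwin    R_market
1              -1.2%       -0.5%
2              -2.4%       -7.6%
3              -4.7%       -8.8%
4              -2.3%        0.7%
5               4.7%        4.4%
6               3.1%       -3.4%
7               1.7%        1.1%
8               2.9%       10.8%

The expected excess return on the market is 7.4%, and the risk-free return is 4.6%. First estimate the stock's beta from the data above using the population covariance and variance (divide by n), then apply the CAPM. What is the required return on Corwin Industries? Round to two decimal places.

7.28%

Mean R_i = (-1.2 − 2.4 − 4.7 − 2.3 + 4.7 + 3.1 + 1.7 + 2.9) / 8 = 0.2250%
Mean R_m = (-0.5 − 7.6 − 8.8 + 0.7 + 4.4 − 3.4 + 1.1 + 10.8) / 8 = -0.4125%
Σ(R_i − R̄_i)(R_m − R̄_m) = 102.6625  ⇒  Cov = 102.6625 / 8 = 12.8328
Σ(R_m − R̄_m)² = 283.3488  ⇒  Var(R_m) = 283.3488 / 8 = 35.4186
β = Cov / Var(R_m) = 12.8328 / 35.4186 = 0.3623
E(R) = R_f + β × MRP = 4.6% + 0.3623 × 7.4% = 7.28%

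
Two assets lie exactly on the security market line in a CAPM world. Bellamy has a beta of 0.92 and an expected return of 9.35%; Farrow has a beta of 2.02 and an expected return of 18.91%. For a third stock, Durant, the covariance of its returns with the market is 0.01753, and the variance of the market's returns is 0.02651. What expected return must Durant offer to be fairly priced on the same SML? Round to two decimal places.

MRP = (18.91% − 9.35%) / (2.02 − 0.92) = 8.6909%
R_f = 9.35% − 0.92 × 8.6909% = 1.3544%
β_Durant = Cov / Var(R_m) = 0.01753 / 0.02651 = 0.6613
E(R_Durant) = R_f + β × MRP = 1.3544% + 0.6613 × 8.6909% = 7.10%

7.10%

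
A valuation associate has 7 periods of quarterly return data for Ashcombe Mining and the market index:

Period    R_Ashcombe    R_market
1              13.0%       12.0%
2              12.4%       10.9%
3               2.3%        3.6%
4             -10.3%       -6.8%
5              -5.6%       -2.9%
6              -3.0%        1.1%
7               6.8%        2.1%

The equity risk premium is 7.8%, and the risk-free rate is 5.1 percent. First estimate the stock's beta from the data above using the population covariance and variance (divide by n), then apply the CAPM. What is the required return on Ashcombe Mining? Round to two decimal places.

14.95%

Mean R_i = (13.0 + 12.4 + 2.3 − 10.3 − 5.6 − 3.0 + 6.8) / 7 = 2.2286%
Mean R_m = (12.0 + 10.9 + 3.6 − 6.8 − 2.9 + 1.1 + 2.1) / 7 = 2.8571%
Σ(R_i − R̄_i)(R_m − R̄_m) = 352.1286  ⇒  Cov = 352.1286 / 7 = 50.3041
Σ(R_m − R̄_m)² = 278.8971  ⇒  Var(R_m) = 278.8971 / 7 = 39.8424
β = Cov / Var(R_m) = 50.3041 / 39.8424 = 1.2626
E(R) = R_f + β × MRP = 5.1% + 1.2626 × 7.8% = 14.95%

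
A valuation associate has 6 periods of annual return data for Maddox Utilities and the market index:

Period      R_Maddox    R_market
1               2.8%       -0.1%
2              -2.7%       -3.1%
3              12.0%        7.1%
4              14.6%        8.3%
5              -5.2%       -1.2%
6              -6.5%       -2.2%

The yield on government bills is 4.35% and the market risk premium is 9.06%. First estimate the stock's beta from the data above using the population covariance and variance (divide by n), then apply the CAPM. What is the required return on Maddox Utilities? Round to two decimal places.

Mean R_i = (2.8 − 2.7 + 12.0 + 14.6 − 5.2 − 6.5) / 6 = 2.5000%
Mean R_m = (-0.1 − 3.1 + 7.1 + 8.3 − 1.2 − 2.2) / 6 = 1.4667%
Σ(R_i − R̄_i)(R_m − R̄_m) = 213.0100  ⇒  Cov = 213.0100 / 6 = 35.5017
Σ(R_m − R̄_m)² = 122.2933  ⇒  Var(R_m) = 122.2933 / 6 = 20.3822
β = Cov / Var(R_m) = 35.5017 / 20.3822 = 1.7418
E(R) = R_f + β × MRP = 4.35% + 1.7418 × 9.06% = 20.13%

20.13%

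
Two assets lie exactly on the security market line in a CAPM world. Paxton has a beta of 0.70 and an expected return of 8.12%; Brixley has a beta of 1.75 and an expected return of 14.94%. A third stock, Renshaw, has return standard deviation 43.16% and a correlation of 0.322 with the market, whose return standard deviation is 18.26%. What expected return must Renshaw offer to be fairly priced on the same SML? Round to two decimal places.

8.52%

MRP = (14.94% − 8.12%) / (1.75 − 0.70) = 6.4952%
R_f = 8.12% − 0.70 × 6.4952% = 3.5734%
β_Renshaw = ρ·σ_i/σ_m = 0.322 × 43.16 / 18.26 = 0.7611
E(R_Renshaw) = R_f + β × MRP = 3.5734% + 0.7611 × 6.4952% = 8.52%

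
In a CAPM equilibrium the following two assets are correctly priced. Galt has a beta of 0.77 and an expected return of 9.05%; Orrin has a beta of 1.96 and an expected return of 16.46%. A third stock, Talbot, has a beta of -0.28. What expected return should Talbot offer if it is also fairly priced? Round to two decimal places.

MRP (SML slope) = (16.46% − 9.05%) / (1.96 − 0.77) = 7.41% / 1.19 = 6.2269%
R_f (intercept) = 9.05% − 0.77 × 6.2269% = 4.2553%
E(R_Talbot) = R_f + β × MRP = 4.2553% + -0.28 × 6.2269% = 2.51%

2.51%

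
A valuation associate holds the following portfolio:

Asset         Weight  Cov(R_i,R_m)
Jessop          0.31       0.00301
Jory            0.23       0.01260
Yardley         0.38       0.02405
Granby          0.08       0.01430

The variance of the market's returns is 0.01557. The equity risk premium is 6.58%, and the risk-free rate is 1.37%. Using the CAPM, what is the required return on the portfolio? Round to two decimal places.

7.33%

β_Jessop = 0.00301 / 0.01557 = 0.1933
β_Jory = 0.01260 / 0.01557 = 0.8092
β_Yardley = 0.02405 / 0.01557 = 1.5446
β_Granby = 0.01430 / 0.01557 = 0.9184
β_P = Σ w_i β_i = 0.31×0.1933 + 0.23×0.8092 + 0.38×1.5446 + 0.08×0.9184 = 0.9065
E(R_P) = R_f + β_P × MRP = 1.37% + 0.9065 × 6.58% = 7.33%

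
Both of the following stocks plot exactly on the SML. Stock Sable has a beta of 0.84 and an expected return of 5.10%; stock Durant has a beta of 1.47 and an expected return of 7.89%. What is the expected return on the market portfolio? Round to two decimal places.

5.81%

Both satisfy E(R) = R_f + β·MRP, so the slope of the SML is
MRP = (7.89% − 5.10%) / (1.47 − 0.84) = 2.79% / 0.63 = 4.4286%
R_f = E(R_Sable) − β_Sable·MRP = 5.10% − 0.84 × 4.4286% = 1.3800%
E(R_m) = R_f + MRP = 1.3800% + 4.4286% = 5.81%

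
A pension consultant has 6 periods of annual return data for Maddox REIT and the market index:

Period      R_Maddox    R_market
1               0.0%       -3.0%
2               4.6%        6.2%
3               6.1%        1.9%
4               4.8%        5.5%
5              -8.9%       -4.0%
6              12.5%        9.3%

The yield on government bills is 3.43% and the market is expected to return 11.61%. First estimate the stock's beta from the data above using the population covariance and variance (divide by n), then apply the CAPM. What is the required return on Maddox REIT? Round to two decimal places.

Mean R_i = (0.0 + 4.6 + 6.1 + 4.8 − 8.9 + 12.5) / 6 = 3.1833%
Mean R_m = (-3.0 + 6.2 + 1.9 + 5.5 − 4.0 + 9.3) / 6 = 2.6500%
Σ(R_i − R̄_i)(R_m − R̄_m) = 167.7450  ⇒  Cov = 167.7450 / 6 = 27.9575
Σ(R_m − R̄_m)² = 141.6550  ⇒  Var(R_m) = 141.6550 / 6 = 23.6092
β = Cov / Var(R_m) = 27.9575 / 23.6092 = 1.1842
MRP = 11.61% − 3.43% = 8.18%
E(R) = R_f + β × MRP = 3.43% + 1.1842 × 8.18% = 13.12%

13.12%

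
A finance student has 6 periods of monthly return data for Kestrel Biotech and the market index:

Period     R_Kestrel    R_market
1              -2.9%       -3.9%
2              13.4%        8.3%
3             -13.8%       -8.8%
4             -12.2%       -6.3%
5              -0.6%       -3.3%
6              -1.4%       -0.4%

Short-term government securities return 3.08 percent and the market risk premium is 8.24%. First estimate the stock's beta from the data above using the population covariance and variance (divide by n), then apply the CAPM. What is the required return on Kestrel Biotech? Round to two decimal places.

16.13%

Mean R_i = (-2.9 + 13.4 − 13.8 − 12.2 − 0.6 − 1.4) / 6 = -2.9167%
Mean R_m = (-3.9 + 8.3 − 8.8 − 6.3 − 3.3 − 0.4) / 6 = -2.4000%
Σ(R_i − R̄_i)(R_m − R̄_m) = 281.3700  ⇒  Cov = 281.3700 / 6 = 46.8950
Σ(R_m − R̄_m)² = 177.7200  ⇒  Var(R_m) = 177.7200 / 6 = 29.6200
β = Cov / Var(R_m) = 46.8950 / 29.6200 = 1.5832
E(R) = R_f + β × MRP = 3.08% + 1.5832 × 8.24% = 16.13%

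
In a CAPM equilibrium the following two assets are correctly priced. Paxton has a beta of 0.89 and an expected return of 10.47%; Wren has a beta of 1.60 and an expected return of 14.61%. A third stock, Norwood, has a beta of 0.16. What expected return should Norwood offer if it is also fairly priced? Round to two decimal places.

MRP (SML slope) = (14.61% − 10.47%) / (1.60 − 0.89) = 4.14% / 0.71 = 5.8310%
R_f (intercept) = 10.47% − 0.89 × 5.8310% = 5.2804%
E(R_Norwood) = R_f + β × MRP = 5.2804% + 0.16 × 5.8310% = 6.21%

6.21%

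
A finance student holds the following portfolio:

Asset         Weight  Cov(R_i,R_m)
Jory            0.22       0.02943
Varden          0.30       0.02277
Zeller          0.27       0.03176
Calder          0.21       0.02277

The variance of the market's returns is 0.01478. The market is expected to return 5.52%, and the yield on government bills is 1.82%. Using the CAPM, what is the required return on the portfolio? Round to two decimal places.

8.49%

β_Jory = 0.02943 / 0.01478 = 1.9912
β_Varden = 0.02277 / 0.01478 = 1.5406
β_Zeller = 0.03176 / 0.01478 = 2.1488
β_Calder = 0.02277 / 0.01478 = 1.5406
β_P = Σ w_i β_i = 0.22×1.9912 + 0.30×1.5406 + 0.27×2.1488 + 0.21×1.5406 = 1.8039
MRP = 5.52% − 1.82% = 3.70%
E(R_P) = R_f + β_P × MRP = 1.82% + 1.8039 × 3.70% = 8.49%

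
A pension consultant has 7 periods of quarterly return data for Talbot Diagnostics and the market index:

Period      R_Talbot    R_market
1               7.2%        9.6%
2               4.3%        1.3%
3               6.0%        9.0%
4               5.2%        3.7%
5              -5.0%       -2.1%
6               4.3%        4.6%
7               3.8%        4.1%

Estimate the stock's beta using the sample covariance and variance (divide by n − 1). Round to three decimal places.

0.820

Mean R_i = (7.2 + 4.3 + 6.0 + 5.2 − 5.0 + 4.3 + 3.8) / 7 = 3.6857%
Mean R_m = (9.6 + 1.3 + 9.0 + 3.7 − 2.1 + 4.6 + 4.1) / 7 = 4.3143%
Σ(R_i − R̄_i)(R_m − R̄_m) = 82.5014  ⇒  Cov = 82.5014 / 6 = 13.7502
Σ(R_m − R̄_m)² = 100.6286  ⇒  Var(R_m) = 100.6286 / 6 = 16.7714
β = Cov / Var(R_m) = 13.7502 / 16.7714 = 0.8199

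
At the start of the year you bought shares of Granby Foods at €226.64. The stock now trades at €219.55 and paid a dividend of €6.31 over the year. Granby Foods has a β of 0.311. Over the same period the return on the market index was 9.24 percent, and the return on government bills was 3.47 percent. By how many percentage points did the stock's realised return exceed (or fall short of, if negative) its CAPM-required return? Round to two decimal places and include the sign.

Realised HPR = (P1 + D1 − P0) / P0 = (219.55 + 6.31 − 226.64) / 226.64 = -0.78 / 226.64 = -0.3442%
MRP = 9.24% − 3.47% = 5.77%
CAPM required = R_f + β·MRP = 3.47% + 0.311 × 5.77% = 5.26447%
α = realised − required = -0.3442% − 5.26447% = -5.61%

-5.61%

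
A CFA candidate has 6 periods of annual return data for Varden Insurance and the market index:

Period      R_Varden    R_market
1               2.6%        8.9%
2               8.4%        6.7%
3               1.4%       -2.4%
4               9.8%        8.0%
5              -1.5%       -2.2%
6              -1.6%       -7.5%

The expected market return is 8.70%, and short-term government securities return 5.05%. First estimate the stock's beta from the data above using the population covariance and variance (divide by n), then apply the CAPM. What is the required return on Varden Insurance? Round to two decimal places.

7.14%

Mean R_i = (2.6 + 8.4 + 1.4 + 9.8 − 1.5 − 1.6) / 6 = 3.1833%
Mean R_m = (8.9 + 6.7 − 2.4 + 8.0 − 2.2 − 7.5) / 6 = 1.9167%
Σ(R_i − R̄_i)(R_m − R̄_m) = 133.1517  ⇒  Cov = 133.1517 / 6 = 22.1920
Σ(R_m − R̄_m)² = 232.9083  ⇒  Var(R_m) = 232.9083 / 6 = 38.8181
β = Cov / Var(R_m) = 22.1920 / 38.8181 = 0.5717
MRP = 8.70% − 5.05% = 3.65%
E(R) = R_f + β × MRP = 5.05% + 0.5717 × 3.65% = 7.14%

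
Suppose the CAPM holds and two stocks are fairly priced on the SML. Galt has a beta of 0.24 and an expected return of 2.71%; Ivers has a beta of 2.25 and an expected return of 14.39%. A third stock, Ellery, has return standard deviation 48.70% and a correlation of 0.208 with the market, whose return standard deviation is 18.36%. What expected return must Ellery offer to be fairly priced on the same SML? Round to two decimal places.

4.52%

MRP = (14.39% − 2.71%) / (2.25 − 0.24) = 5.8109%
R_f = 2.71% − 0.24 × 5.8109% = 1.3154%
β_Ellery = ρ·σ_i/σ_m = 0.208 × 48.70 / 18.36 = 0.5517
E(R_Ellery) = R_f + β × MRP = 1.3154% + 0.5517 × 5.8109% = 4.52%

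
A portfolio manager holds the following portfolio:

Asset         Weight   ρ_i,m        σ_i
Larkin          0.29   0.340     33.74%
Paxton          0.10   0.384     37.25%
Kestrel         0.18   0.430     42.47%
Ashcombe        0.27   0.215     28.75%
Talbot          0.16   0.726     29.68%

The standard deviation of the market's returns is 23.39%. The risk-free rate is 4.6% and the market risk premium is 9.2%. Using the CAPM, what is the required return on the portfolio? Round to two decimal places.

9.78%

β_Larkin = 0.340 × 33.74% / 23.39% = 0.4904
β_Paxton = 0.384 × 37.25% / 23.39% = 0.6115
β_Kestrel = 0.430 × 42.47% / 23.39% = 0.7808
β_Ashcombe = 0.215 × 28.75% / 23.39% = 0.2643
β_Talbot = 0.726 × 29.68% / 23.39% = 0.9212
β_P = Σ w_i β_i = 0.29×0.4904 + 0.10×0.6115 + 0.18×0.7808 + 0.27×0.2643 + 0.16×0.9212 = 0.5627
E(R_P) = R_f + β_P × MRP = 4.6% + 0.5627 × 9.2% = 9.78%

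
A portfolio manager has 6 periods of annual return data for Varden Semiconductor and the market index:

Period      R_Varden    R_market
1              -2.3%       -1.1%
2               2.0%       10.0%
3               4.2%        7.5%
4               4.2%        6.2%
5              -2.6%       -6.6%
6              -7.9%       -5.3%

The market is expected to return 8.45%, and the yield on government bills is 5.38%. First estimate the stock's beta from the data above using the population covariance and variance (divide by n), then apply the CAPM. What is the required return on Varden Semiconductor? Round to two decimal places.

Mean R_i = (-2.3 + 2.0 + 4.2 + 4.2 − 2.6 − 7.9) / 6 = -0.4000%
Mean R_m = (-1.1 + 10.0 + 7.5 + 6.2 − 6.6 − 5.3) / 6 = 1.7833%
Σ(R_i − R̄_i)(R_m − R̄_m) = 143.3800  ⇒  Cov = 143.3800 / 6 = 23.8967
Σ(R_m − R̄_m)² = 248.4683  ⇒  Var(R_m) = 248.4683 / 6 = 41.4114
β = Cov / Var(R_m) = 23.8967 / 41.4114 = 0.5771
MRP = 8.45% − 5.38% = 3.07%
E(R) = R_f + β × MRP = 5.38% + 0.5771 × 3.07% = 7.15%

7.15%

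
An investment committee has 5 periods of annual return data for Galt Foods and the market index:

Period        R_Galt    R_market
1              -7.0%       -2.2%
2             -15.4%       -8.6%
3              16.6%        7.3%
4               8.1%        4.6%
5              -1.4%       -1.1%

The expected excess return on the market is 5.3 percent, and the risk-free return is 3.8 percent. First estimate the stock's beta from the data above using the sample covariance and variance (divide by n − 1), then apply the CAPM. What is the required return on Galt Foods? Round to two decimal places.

14.36%

Mean R_i = (-7.0 − 15.4 + 16.6 + 8.1 − 1.4) / 5 = 0.1800%
Mean R_m = (-2.2 − 8.6 + 7.3 + 4.6 − 1.1) / 5 = 0.0000%
Σ(R_i − R̄_i)(R_m − R̄_m) = 307.8200  ⇒  Cov = 307.8200 / 4 = 76.9550
Σ(R_m − R̄_m)² = 154.4600  ⇒  Var(R_m) = 154.4600 / 4 = 38.6150
β = Cov / Var(R_m) = 76.9550 / 38.6150 = 1.9929
E(R) = R_f + β × MRP = 3.8% + 1.9929 × 5.3% = 14.36%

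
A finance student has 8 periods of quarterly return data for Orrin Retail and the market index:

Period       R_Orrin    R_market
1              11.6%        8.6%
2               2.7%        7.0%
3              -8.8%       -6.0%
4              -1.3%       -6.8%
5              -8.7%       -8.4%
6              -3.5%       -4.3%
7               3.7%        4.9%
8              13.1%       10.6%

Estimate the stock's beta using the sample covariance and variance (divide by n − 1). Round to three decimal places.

0.983

Mean R_i = (11.6 + 2.7 − 8.8 − 1.3 − 8.7 − 3.5 + 3.7 + 13.1) / 8 = 1.1000%
Mean R_m = (8.6 + 7.0 − 6.0 − 6.8 − 8.4 − 4.3 + 4.9 + 10.6) / 8 = 0.7000%
Σ(R_i − R̄_i)(R_m − R̄_m) = 419.2600  ⇒  Cov = 419.2600 / 7 = 59.8943
Σ(R_m − R̄_m)² = 426.7000  ⇒  Var(R_m) = 426.7000 / 7 = 60.9571
β = Cov / Var(R_m) = 59.8943 / 60.9571 = 0.9826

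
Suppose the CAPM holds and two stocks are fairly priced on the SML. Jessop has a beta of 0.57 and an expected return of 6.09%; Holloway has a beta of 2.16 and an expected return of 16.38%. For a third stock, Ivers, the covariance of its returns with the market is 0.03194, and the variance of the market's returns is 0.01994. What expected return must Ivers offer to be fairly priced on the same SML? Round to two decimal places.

MRP = (16.38% − 6.09%) / (2.16 − 0.57) = 6.4717%
R_f = 6.09% − 0.57 × 6.4717% = 2.4011%
β_Ivers = Cov / Var(R_m) = 0.03194 / 0.01994 = 1.6018
E(R_Ivers) = R_f + β × MRP = 2.4011% + 1.6018 × 6.4717% = 12.77%

12.77%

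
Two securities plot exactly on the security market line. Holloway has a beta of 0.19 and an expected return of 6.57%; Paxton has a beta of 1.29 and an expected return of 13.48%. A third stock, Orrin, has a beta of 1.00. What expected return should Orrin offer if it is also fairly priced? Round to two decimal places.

11.66%

MRP (SML slope) = (13.48% − 6.57%) / (1.29 − 0.19) = 6.91% / 1.10 = 6.2818%
R_f (intercept) = 6.57% − 0.19 × 6.2818% = 5.3765%
E(R_Orrin) = R_f + β × MRP = 5.3765% + 1.00 × 6.2818% = 11.66%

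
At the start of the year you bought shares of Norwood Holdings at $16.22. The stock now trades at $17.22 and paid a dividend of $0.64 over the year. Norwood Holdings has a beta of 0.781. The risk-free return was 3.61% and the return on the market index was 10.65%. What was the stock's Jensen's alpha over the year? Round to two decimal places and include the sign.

+1.00%

Realised HPR = (P1 + D1 − P0) / P0 = (17.22 + 0.64 − 16.22) / 16.22 = 1.64 / 16.22 = 10.1110%
MRP = 10.65% − 3.61% = 7.04%
CAPM required = R_f + β·MRP = 3.61% + 0.781 × 7.04% = 9.10824%
α = realised − required = 10.1110% − 9.10824% = +1.00%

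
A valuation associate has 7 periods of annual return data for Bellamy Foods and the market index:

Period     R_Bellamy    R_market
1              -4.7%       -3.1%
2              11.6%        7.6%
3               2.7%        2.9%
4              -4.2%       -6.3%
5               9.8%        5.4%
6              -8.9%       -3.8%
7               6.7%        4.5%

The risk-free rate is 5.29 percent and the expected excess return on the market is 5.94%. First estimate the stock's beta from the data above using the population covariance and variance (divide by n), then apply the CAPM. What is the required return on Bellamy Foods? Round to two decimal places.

13.60%

Mean R_i = (-4.7 + 11.6 + 2.7 − 4.2 + 9.8 − 8.9 + 6.7) / 7 = 1.8571%
Mean R_m = (-3.1 + 7.6 + 2.9 − 6.3 + 5.4 − 3.8 + 4.5) / 7 = 1.0286%
Σ(R_i − R̄_i)(R_m − R̄_m) = 240.5386  ⇒  Cov = 240.5386 / 7 = 34.3627
Σ(R_m − R̄_m)² = 171.9143  ⇒  Var(R_m) = 171.9143 / 7 = 24.5592
β = Cov / Var(R_m) = 34.3627 / 24.5592 = 1.3992
E(R) = R_f + β × MRP = 5.29% + 1.3992 × 5.94% = 13.60%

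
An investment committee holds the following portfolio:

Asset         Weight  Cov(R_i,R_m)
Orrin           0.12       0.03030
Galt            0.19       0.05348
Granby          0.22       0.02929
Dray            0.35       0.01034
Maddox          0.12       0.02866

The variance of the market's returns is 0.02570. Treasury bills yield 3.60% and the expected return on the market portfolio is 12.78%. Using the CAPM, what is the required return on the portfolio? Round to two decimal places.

13.35%

β_Orrin = 0.03030 / 0.02570 = 1.1790
β_Galt = 0.05348 / 0.02570 = 2.0809
β_Granby = 0.02929 / 0.02570 = 1.1397
β_Dray = 0.01034 / 0.02570 = 0.4023
β_Maddox = 0.02866 / 0.02570 = 1.1152
β_P = Σ w_i β_i = 0.12×1.1790 + 0.19×2.0809 + 0.22×1.1397 + 0.35×0.4023 + 0.12×1.1152 = 1.0622
MRP = 12.78% − 3.60% = 9.18%
E(R_P) = R_f + β_P × MRP = 3.60% + 1.0622 × 9.18% = 13.35%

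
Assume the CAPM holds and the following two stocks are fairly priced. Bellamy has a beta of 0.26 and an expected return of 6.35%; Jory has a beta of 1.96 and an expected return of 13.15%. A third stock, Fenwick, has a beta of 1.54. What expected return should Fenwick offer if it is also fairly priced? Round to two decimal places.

MRP (SML slope) = (13.15% − 6.35%) / (1.96 − 0.26) = 6.80% / 1.70 = 4.0000%
R_f (intercept) = 6.35% − 0.26 × 4.0000% = 5.3100%
E(R_Fenwick) = R_f + β × MRP = 5.3100% + 1.54 × 4.0000% = 11.47%

11.47%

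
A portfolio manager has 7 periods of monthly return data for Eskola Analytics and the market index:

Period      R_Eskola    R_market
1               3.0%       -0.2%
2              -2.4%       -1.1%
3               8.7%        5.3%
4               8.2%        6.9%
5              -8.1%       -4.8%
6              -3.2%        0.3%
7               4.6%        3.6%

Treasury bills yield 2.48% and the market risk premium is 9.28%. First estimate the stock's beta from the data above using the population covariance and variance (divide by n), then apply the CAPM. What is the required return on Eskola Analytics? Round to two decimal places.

15.99%

Mean R_i = (3.0 − 2.4 + 8.7 + 8.2 − 8.1 − 3.2 + 4.6) / 7 = 1.5429%
Mean R_m = (-0.2 − 1.1 + 5.3 + 6.9 − 4.8 + 0.3 + 3.6) / 7 = 1.4286%
Σ(R_i − R̄_i)(R_m − R̄_m) = 143.7814  ⇒  Cov = 143.7814 / 7 = 20.5402
Σ(R_m − R̄_m)² = 98.7543  ⇒  Var(R_m) = 98.7543 / 7 = 14.1078
β = Cov / Var(R_m) = 20.5402 / 14.1078 = 1.4559
E(R) = R_f + β × MRP = 2.48% + 1.4559 × 9.28% = 15.99%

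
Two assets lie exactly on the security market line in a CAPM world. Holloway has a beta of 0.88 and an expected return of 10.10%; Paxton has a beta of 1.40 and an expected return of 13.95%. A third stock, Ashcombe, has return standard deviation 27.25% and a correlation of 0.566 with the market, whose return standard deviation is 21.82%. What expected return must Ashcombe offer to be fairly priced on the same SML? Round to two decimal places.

MRP = (13.95% − 10.10%) / (1.40 − 0.88) = 7.4038%
R_f = 10.10% − 0.88 × 7.4038% = 3.5847%
β_Ashcombe = ρ·σ_i/σ_m = 0.566 × 27.25 / 21.82 = 0.7069
E(R_Ashcombe) = R_f + β × MRP = 3.5847% + 0.7069 × 7.4038% = 8.82%

8.82%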